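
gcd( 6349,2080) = 1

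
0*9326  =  0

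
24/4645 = 24/4645 = 0.01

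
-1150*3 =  - 3450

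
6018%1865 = 423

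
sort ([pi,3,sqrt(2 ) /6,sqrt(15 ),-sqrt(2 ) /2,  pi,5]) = [ -sqrt(2)/2,  sqrt(2 )/6,3,pi, pi, sqrt(15 ), 5 ] 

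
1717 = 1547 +170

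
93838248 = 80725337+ 13112911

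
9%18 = 9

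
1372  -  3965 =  - 2593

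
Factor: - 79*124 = -9796 =-2^2 * 31^1 * 79^1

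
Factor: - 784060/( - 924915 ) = 2^2* 3^ ( - 1 ) * 199^1* 313^ ( - 1) = 796/939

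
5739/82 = 5739/82 = 69.99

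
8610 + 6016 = 14626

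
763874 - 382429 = 381445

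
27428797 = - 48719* ( - 563)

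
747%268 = 211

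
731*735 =537285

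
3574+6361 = 9935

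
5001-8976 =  - 3975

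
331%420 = 331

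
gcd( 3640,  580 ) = 20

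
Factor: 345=3^1*5^1 * 23^1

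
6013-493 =5520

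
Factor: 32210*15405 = 2^1*3^1*5^2* 13^1*79^1 *3221^1=496195050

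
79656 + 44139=123795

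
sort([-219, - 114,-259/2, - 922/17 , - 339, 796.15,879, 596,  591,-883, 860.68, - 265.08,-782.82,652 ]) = [-883,-782.82 ,-339, -265.08, - 219 , - 259/2 ,-114, - 922/17, 591,  596,  652, 796.15 , 860.68, 879 ] 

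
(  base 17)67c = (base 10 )1865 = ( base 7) 5303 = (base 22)3IH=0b11101001001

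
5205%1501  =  702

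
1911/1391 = 1 + 40/107 = 1.37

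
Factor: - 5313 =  - 3^1*7^1*11^1 * 23^1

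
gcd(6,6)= 6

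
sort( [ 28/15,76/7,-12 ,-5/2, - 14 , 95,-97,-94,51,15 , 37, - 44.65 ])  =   [-97,  -  94,-44.65,-14,  -  12, - 5/2,28/15,  76/7,15,37,51,95 ]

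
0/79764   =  0 = 0.00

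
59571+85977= 145548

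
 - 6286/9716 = - 449/694 = - 0.65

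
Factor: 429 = 3^1*11^1*  13^1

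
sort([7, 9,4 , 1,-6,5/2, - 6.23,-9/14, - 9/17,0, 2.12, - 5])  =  [ - 6.23, - 6, - 5,-9/14 , - 9/17,  0 , 1, 2.12,5/2,4,  7,9 ] 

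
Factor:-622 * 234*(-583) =84854484 = 2^2 *3^2*11^1*13^1 *53^1* 311^1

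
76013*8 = 608104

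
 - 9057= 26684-35741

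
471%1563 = 471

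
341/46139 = 341/46139  =  0.01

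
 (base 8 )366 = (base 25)9L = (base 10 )246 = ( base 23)AG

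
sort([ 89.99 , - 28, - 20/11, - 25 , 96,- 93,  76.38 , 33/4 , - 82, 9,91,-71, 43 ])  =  [ - 93,-82,-71, - 28, - 25, - 20/11,33/4,9,43 , 76.38,89.99,  91, 96] 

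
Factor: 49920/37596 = 320/241 = 2^6*5^1*241^ (  -  1)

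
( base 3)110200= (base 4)11112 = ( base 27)ci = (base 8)526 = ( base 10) 342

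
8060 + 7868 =15928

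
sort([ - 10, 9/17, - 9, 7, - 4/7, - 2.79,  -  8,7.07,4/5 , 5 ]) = [ - 10, - 9,  -  8, - 2.79, - 4/7,  9/17,  4/5,5,7, 7.07 ] 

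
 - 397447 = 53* ( - 7499)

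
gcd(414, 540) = 18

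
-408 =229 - 637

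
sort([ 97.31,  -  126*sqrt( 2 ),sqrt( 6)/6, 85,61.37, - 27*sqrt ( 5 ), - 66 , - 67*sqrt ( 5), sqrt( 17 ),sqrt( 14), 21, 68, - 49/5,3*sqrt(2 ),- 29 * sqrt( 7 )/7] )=[-126*sqrt(2), - 67*sqrt( 5 ),-66, - 27*sqrt( 5), -29*sqrt (7 ) /7, - 49/5, sqrt( 6 )/6, sqrt ( 14 ), sqrt( 17), 3*sqrt( 2 ), 21 , 61.37, 68 , 85, 97.31 ]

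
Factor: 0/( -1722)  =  0=0^1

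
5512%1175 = 812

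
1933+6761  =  8694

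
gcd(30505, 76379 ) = 1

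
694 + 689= 1383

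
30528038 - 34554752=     -  4026714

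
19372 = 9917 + 9455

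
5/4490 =1/898=0.00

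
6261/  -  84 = - 75+13/28 = -74.54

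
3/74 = 3/74 = 0.04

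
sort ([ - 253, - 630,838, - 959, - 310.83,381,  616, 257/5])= [ - 959, - 630,-310.83, - 253,257/5,381, 616,838]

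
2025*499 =1010475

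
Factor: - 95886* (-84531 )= 2^1*3^3*7^1*19^1*761^1*1483^1 = 8105339466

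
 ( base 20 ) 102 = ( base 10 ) 402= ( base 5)3102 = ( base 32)CI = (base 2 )110010010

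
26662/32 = 13331/16 = 833.19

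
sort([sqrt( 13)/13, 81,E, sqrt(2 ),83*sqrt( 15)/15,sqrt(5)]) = [sqrt(13 )/13, sqrt( 2),sqrt(5),E,83*sqrt( 15)/15, 81]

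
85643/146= 586 + 87/146=586.60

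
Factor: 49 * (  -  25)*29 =-5^2*7^2 * 29^1=- 35525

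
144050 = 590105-446055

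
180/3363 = 60/1121  =  0.05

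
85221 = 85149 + 72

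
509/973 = 509/973  =  0.52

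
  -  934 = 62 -996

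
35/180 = 7/36  =  0.19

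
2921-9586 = -6665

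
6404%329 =153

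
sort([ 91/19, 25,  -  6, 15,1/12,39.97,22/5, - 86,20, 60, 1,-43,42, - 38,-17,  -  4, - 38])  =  [ - 86, - 43, - 38, - 38,-17, - 6, - 4,1/12, 1, 22/5,91/19,15, 20, 25 , 39.97,42,  60] 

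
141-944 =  - 803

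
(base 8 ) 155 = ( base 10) 109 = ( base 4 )1231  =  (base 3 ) 11001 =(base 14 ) 7B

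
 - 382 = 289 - 671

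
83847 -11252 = 72595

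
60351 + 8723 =69074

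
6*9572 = 57432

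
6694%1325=69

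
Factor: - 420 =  - 2^2*3^1*5^1*7^1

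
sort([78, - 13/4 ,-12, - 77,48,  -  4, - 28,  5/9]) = [ - 77, - 28, - 12, - 4,-13/4,5/9,  48, 78]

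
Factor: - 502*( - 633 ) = 317766 = 2^1*3^1*211^1*251^1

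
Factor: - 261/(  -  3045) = 3^1* 5^( - 1 ) *7^(-1 ) = 3/35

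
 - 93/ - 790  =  93/790= 0.12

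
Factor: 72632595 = 3^1*5^1*7^1 * 691739^1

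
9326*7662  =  71455812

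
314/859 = 314/859 = 0.37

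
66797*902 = 60250894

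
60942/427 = 8706/61 = 142.72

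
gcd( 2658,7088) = 886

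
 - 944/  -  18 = 52+ 4/9= 52.44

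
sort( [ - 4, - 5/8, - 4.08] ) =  [ - 4.08, - 4, - 5/8] 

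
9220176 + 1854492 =11074668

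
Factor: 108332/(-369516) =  - 3^( - 1)*73^1*83^( - 1) = - 73/249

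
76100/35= 15220/7=2174.29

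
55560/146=27780/73 = 380.55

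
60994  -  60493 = 501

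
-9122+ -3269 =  - 12391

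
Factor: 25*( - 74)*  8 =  - 14800 = -  2^4*5^2*37^1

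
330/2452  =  165/1226  =  0.13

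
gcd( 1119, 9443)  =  1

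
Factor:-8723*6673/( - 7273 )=58208579/7273 = 7^ (-1)*11^1*13^1*61^1*1039^(- 1 )*6673^1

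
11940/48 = 248  +  3/4 = 248.75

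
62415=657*95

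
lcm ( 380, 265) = 20140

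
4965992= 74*67108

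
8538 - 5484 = 3054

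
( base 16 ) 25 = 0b100101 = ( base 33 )14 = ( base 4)211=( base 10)37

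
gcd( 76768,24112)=16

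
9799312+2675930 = 12475242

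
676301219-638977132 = 37324087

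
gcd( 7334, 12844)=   38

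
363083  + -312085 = 50998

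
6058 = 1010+5048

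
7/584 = 7/584 = 0.01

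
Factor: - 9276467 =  - 1933^1*4799^1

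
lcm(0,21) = 0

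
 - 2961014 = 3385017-6346031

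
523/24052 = 523/24052 =0.02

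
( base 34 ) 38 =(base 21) 55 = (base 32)3e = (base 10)110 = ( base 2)1101110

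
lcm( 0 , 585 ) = 0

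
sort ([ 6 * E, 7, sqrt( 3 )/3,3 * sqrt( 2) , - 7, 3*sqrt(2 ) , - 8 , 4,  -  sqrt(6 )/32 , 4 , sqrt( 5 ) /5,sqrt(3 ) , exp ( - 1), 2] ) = [ - 8,  -  7 , - sqrt(6)/32,exp( - 1),sqrt(5 ) /5 , sqrt(3)/3,  sqrt(3), 2,4, 4, 3 * sqrt( 2 ),3*sqrt( 2 ),7, 6*E ] 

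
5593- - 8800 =14393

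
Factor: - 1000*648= -2^6*3^4 * 5^3 = -648000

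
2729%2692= 37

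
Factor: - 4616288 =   -  2^5*144259^1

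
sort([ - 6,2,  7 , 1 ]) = [-6, 1, 2,7]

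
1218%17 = 11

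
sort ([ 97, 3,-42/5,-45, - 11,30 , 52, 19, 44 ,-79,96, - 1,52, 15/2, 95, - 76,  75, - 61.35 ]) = [ - 79, - 76, - 61.35 ,-45,-11 , - 42/5 , - 1, 3, 15/2, 19, 30, 44,52, 52,75, 95, 96 , 97]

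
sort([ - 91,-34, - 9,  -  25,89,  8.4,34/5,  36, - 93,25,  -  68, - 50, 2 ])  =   [- 93,-91,- 68, - 50, - 34, - 25, - 9,2, 34/5,8.4,25, 36,89 ]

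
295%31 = 16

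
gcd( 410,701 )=1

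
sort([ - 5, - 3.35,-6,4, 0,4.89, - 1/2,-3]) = [ - 6,-5, - 3.35, - 3, - 1/2,0 , 4, 4.89 ]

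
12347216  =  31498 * 392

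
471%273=198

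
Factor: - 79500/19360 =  - 2^ ( - 3 )*3^1*5^2 * 11^( - 2)*53^1 = - 3975/968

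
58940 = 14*4210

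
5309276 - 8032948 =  - 2723672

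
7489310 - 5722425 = 1766885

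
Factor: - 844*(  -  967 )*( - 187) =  - 152619676 = -2^2* 11^1*17^1*211^1*967^1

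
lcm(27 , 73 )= 1971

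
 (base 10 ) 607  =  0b1001011111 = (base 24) 117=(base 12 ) 427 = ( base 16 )25f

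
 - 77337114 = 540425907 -617763021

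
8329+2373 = 10702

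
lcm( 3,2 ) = 6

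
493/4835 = 493/4835 =0.10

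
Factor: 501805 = 5^1*100361^1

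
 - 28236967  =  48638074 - 76875041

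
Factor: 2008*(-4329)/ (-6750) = 482924/375 = 2^2*3^(-1 )*5^( - 3) * 13^1*37^1*251^1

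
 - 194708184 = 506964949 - 701673133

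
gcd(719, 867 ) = 1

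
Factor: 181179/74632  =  2^( - 3 )*3^2*19^( - 1)*41^1 = 369/152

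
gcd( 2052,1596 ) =228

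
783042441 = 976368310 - 193325869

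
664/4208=83/526 = 0.16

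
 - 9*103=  - 927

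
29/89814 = 29/89814 = 0.00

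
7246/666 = 3623/333 = 10.88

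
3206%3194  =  12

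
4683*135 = 632205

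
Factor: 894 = 2^1*3^1*149^1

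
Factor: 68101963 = 68101963^1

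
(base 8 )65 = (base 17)32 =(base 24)25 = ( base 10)53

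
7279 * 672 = 4891488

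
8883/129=68 + 37/43 = 68.86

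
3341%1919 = 1422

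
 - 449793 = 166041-615834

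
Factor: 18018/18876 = 2^( - 1)*3^1 *7^1*11^(-1 ) = 21/22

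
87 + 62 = 149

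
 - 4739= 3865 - 8604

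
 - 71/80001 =-1+ 79930/80001 = - 0.00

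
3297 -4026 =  - 729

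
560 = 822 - 262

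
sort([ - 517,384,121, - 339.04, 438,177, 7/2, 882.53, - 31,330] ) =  [ - 517, - 339.04, - 31,7/2 , 121,177, 330, 384 , 438,882.53] 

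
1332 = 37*36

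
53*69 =3657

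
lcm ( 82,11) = 902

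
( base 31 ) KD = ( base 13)399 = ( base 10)633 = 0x279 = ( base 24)129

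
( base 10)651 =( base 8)1213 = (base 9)803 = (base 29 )md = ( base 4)22023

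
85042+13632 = 98674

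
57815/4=57815/4 = 14453.75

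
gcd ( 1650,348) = 6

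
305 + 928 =1233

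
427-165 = 262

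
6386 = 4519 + 1867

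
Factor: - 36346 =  - 2^1 * 17^1*1069^1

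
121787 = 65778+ 56009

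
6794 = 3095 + 3699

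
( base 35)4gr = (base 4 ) 1111233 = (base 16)156f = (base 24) 9cf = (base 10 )5487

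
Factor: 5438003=1069^1 * 5087^1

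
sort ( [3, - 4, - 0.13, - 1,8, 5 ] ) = [  -  4, - 1, - 0.13, 3,5,  8] 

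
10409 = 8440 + 1969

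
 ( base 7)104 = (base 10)53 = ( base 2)110101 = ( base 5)203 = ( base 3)1222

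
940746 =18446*51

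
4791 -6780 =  - 1989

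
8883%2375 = 1758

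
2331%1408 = 923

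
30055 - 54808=- 24753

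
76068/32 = 2377+1/8 = 2377.12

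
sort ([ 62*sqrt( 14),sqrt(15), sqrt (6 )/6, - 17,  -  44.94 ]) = [ - 44.94, - 17,sqrt( 6 ) /6,sqrt( 15), 62 * sqrt(14)] 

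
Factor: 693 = 3^2 * 7^1 * 11^1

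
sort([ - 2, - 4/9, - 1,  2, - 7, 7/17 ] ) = [-7 , - 2,- 1 , - 4/9,7/17, 2 ] 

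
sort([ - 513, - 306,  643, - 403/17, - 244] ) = [-513,-306, - 244, - 403/17,643]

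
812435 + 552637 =1365072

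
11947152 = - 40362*( - 296 ) 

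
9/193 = 9/193 = 0.05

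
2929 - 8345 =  - 5416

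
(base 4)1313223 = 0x1deb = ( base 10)7659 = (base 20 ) j2j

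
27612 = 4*6903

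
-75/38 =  - 2 + 1/38 = - 1.97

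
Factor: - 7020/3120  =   - 9/4 = - 2^( -2) * 3^2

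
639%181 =96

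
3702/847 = 4+314/847=4.37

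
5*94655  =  473275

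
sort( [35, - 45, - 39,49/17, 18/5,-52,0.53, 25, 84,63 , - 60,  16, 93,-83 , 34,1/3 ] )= [  -  83,-60, - 52, - 45, - 39,  1/3,0.53, 49/17,18/5, 16,25, 34 , 35,63, 84, 93]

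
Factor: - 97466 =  - 2^1*48733^1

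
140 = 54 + 86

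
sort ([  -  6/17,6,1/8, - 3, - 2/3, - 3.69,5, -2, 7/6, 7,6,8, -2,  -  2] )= [ - 3.69, - 3, - 2, - 2,-2, - 2/3,-6/17 , 1/8,7/6,5, 6,6  ,  7,8] 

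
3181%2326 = 855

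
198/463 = 198/463 = 0.43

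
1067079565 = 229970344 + 837109221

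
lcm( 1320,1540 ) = 9240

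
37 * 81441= 3013317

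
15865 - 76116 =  -60251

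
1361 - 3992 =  - 2631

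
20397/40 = 20397/40 = 509.93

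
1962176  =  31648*62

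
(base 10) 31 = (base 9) 34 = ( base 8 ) 37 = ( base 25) 16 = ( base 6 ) 51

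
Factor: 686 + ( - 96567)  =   - 95881= - 95881^1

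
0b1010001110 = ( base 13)3B4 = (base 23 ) 15A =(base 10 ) 654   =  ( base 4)22032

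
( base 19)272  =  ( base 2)1101011001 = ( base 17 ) 2g7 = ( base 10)857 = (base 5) 11412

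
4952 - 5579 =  - 627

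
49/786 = 49/786 = 0.06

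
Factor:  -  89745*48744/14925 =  - 291635352/995 = - 2^3 *3^2*5^(-1) * 31^1*193^1*199^( - 1 ) *677^1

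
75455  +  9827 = 85282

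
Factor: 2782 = 2^1*13^1*107^1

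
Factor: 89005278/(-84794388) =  - 14834213/14132398 = - 2^( - 1)*7^( - 1 )*31^1*478523^1*1009457^( - 1)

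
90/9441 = 10/1049= 0.01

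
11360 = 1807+9553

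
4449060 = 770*5778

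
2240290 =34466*65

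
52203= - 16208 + 68411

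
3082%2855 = 227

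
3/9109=3/9109 = 0.00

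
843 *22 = 18546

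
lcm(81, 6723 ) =6723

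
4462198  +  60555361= 65017559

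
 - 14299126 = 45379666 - 59678792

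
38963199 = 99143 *393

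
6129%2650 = 829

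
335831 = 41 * 8191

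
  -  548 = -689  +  141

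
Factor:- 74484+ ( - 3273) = -3^1 * 25919^1  =  - 77757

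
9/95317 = 9/95317  =  0.00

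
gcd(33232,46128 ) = 496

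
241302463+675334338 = 916636801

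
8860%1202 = 446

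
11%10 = 1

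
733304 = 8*91663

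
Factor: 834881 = 29^1 * 28789^1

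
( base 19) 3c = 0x45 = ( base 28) 2D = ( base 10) 69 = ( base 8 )105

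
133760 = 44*3040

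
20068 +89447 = 109515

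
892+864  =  1756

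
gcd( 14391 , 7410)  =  39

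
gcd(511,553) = 7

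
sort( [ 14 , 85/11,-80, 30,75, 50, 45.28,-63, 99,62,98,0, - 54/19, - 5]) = [ - 80, -63, - 5, - 54/19 , 0, 85/11,14,30, 45.28, 50, 62, 75, 98,99]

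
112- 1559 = -1447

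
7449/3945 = 1 + 1168/1315=1.89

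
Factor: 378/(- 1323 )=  - 2/7 = - 2^1*7^( - 1)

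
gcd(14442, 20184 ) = 174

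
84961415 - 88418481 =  - 3457066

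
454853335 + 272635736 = 727489071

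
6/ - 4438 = -1+2216/2219= -  0.00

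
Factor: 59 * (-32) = - 2^5*59^1 = - 1888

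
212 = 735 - 523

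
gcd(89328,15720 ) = 24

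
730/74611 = 730/74611 = 0.01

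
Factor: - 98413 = -7^1*17^1*827^1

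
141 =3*47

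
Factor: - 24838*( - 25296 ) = 628302048 = 2^5*3^1*11^1*17^1 * 31^1*1129^1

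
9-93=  - 84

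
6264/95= 65  +  89/95 = 65.94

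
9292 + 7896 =17188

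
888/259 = 3 + 3/7 = 3.43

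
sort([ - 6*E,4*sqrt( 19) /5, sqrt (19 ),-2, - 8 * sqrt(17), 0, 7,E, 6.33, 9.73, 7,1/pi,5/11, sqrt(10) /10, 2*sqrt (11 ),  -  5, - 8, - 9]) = [ - 8*sqrt ( 17), - 6*E, - 9, -8,-5, - 2, 0, sqrt (10) /10, 1/pi,5/11, E, 4 * sqrt( 19)/5,sqrt ( 19), 6.33, 2*sqrt(11 ), 7, 7,9.73] 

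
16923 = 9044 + 7879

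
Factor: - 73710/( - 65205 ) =26/23 = 2^1*13^1*23^(-1) 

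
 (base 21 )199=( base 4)21333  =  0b1001111111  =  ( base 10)639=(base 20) 1bj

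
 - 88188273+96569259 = 8380986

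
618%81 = 51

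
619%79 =66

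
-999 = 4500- 5499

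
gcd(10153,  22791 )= 71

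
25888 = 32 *809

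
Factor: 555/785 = 3^1*37^1*157^( - 1)= 111/157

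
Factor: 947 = 947^1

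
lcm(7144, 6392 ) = 121448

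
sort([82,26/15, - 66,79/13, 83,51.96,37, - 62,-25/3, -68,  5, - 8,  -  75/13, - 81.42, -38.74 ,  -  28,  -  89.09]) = [  -  89.09,- 81.42, - 68, - 66, - 62,-38.74, - 28,-25/3, -8, -75/13, 26/15,5,79/13, 37,51.96, 82 , 83] 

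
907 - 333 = 574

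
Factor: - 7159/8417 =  - 19^( - 1 )* 443^(  -  1 )*7159^1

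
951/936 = 317/312 = 1.02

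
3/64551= 1/21517 = 0.00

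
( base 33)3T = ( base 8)200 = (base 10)128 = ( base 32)40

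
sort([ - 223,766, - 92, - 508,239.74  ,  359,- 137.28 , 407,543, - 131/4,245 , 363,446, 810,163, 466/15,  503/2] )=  [-508 ,-223 ,  -  137.28, - 92 , - 131/4,466/15, 163, 239.74,245, 503/2, 359, 363,  407 , 446,543, 766, 810 ] 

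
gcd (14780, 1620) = 20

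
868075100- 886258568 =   -  18183468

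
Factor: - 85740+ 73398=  - 2^1*3^1*11^2*17^1 = - 12342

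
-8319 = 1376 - 9695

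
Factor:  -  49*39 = - 3^1*7^2 *13^1 = - 1911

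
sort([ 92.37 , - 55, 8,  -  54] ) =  [ - 55, - 54,8,92.37]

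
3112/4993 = 3112/4993 = 0.62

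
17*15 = 255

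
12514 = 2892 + 9622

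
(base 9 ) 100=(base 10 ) 81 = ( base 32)2h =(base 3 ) 10000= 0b1010001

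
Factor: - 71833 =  - 29^1 * 2477^1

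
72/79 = 72/79 =0.91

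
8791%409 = 202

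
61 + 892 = 953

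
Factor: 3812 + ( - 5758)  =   - 2^1 * 7^1 * 139^1 = -1946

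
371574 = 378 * 983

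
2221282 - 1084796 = 1136486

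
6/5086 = 3/2543 = 0.00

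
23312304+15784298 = 39096602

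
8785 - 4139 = 4646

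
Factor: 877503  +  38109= 2^2*3^1*41^1*1861^1 = 915612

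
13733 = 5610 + 8123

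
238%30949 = 238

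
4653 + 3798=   8451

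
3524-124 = 3400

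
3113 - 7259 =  - 4146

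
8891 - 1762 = 7129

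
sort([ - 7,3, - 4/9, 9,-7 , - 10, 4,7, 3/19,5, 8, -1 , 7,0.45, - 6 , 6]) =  [ - 10, - 7, - 7,-6, - 1, - 4/9,3/19, 0.45,3  ,  4,  5, 6  ,  7,7,8, 9]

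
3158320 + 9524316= 12682636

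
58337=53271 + 5066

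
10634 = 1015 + 9619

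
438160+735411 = 1173571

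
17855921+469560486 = 487416407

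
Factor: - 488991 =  - 3^1*162997^1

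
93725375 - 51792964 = 41932411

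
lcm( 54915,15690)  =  109830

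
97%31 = 4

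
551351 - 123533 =427818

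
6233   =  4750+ 1483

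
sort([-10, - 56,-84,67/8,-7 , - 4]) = [ - 84, - 56  , - 10, - 7, - 4, 67/8]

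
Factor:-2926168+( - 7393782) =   -  2^1*5^2*206399^1 = - 10319950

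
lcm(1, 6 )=6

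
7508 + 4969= 12477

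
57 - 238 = - 181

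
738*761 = 561618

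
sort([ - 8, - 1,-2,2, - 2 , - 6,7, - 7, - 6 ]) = [  -  8, -7, - 6, - 6, - 2,- 2, - 1, 2 , 7]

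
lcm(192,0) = 0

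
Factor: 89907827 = 89907827^1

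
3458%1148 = 14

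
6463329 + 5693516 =12156845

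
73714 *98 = 7223972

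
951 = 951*1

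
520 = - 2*( - 260 ) 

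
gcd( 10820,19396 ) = 4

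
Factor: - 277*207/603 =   -  23^1 * 67^( - 1 )*277^1 = - 6371/67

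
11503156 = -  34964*(-329 )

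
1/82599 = 1/82599 = 0.00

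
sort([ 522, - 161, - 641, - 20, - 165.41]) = [ - 641, - 165.41, - 161, - 20,522] 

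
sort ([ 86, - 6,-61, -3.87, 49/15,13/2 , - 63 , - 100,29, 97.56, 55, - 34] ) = [-100,-63,-61, - 34,  -  6, - 3.87, 49/15,13/2,29, 55,86,97.56] 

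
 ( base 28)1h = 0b101101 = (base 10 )45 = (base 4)231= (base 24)1l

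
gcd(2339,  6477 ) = 1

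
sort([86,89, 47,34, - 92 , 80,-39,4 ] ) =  [  -  92, - 39,  4 , 34,47,80,86, 89 ] 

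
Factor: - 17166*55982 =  - 2^2*3^1*23^1*1217^1*2861^1= -  960987012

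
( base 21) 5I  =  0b1111011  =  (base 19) 69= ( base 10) 123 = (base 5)443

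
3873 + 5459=9332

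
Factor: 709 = 709^1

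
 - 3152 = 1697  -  4849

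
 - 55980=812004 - 867984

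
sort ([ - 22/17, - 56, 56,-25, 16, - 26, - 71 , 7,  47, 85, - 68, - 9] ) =[  -  71, - 68, - 56,  -  26, - 25, - 9, - 22/17, 7, 16 , 47, 56,85] 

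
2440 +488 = 2928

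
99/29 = 99/29 = 3.41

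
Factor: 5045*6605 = 5^2 * 1009^1*1321^1=33322225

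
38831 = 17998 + 20833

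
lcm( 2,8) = 8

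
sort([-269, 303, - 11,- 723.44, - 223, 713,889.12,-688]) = [- 723.44,  -  688,  -  269, - 223, - 11 , 303,713,889.12] 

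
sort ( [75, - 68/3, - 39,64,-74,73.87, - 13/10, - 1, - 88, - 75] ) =[ - 88, - 75,  -  74,  -  39, - 68/3, - 13/10,-1,64, 73.87,75]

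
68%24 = 20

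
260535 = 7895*33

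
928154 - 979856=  - 51702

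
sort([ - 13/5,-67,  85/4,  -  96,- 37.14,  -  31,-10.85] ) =[ - 96, - 67, - 37.14, - 31,-10.85, -13/5,  85/4] 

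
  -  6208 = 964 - 7172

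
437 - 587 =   -  150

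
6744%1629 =228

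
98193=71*1383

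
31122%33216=31122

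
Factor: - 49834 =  - 2^1*24917^1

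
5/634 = 5/634 = 0.01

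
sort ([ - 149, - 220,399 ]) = [  -  220,  -  149 , 399]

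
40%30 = 10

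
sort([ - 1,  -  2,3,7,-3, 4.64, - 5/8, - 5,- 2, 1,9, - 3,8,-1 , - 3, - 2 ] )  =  [ - 5, - 3, - 3,-3,-2 , - 2, - 2, - 1,-1, -5/8, 1 , 3, 4.64, 7, 8,  9]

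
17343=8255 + 9088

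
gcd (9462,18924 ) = 9462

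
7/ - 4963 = - 1 + 708/709 = -0.00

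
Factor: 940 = 2^2*5^1*47^1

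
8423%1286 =707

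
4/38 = 2/19= 0.11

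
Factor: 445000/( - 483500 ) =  -890/967 = - 2^1*5^1*89^1*967^( - 1)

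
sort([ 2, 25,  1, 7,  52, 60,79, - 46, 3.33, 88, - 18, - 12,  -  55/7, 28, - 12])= [ - 46,-18,  -  12, - 12, - 55/7,  1, 2, 3.33,  7  ,  25 , 28,  52,60, 79, 88 ] 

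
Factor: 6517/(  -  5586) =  - 7/6= - 2^( - 1)*3^(- 1)*7^1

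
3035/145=20 +27/29 = 20.93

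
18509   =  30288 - 11779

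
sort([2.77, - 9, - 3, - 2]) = [ - 9, - 3, - 2, 2.77]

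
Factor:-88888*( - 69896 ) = 2^6*41^1* 271^1*8737^1 = 6212915648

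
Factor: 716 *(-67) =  - 2^2*67^1*179^1 = -  47972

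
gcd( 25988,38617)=73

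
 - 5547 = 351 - 5898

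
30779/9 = 3419 + 8/9  =  3419.89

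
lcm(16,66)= 528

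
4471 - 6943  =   -2472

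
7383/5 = 1476+3/5 = 1476.60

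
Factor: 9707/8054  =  2^( - 1)*17^1*571^1*4027^( - 1 ) 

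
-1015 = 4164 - 5179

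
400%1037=400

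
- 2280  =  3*( - 760 )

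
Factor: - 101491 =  - 13^1*37^1*211^1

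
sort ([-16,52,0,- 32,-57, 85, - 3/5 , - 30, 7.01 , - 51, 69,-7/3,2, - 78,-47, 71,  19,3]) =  [ -78 ,-57,  -  51,-47,-32, - 30,-16,-7/3, - 3/5,0, 2,3,7.01,19,52,69,71,85] 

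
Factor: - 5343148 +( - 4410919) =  - 53^1*184039^1 =- 9754067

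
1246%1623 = 1246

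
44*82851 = 3645444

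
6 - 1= 5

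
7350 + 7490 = 14840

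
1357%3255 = 1357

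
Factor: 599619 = 3^1*199873^1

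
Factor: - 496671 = -3^1 * 7^1*67^1*353^1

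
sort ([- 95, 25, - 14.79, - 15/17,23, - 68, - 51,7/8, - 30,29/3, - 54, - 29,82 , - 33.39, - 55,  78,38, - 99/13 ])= [ -95, - 68, - 55,-54, - 51  , - 33.39, - 30 ,  -  29, - 14.79,-99/13, - 15/17,7/8,29/3, 23, 25,38,78, 82]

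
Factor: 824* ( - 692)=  - 2^5*103^1*173^1=-570208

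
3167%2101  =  1066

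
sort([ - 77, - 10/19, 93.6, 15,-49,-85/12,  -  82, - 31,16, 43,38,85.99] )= [-82, - 77 , - 49, - 31, - 85/12,  -  10/19, 15,16 , 38, 43,  85.99, 93.6]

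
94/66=47/33 = 1.42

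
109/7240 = 109/7240 = 0.02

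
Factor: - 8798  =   - 2^1*53^1*83^1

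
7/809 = 7/809 = 0.01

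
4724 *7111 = 33592364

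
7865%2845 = 2175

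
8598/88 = 4299/44 = 97.70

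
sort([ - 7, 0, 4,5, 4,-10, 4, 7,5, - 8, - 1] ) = [ - 10, -8, - 7, - 1,0 , 4, 4, 4, 5, 5,7]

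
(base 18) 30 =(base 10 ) 54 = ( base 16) 36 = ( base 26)22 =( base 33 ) 1l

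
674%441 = 233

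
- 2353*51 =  - 120003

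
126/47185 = 126/47185 = 0.00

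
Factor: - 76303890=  - 2^1*3^3 * 5^1*13^1*21739^1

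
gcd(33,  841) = 1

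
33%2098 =33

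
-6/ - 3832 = 3/1916 = 0.00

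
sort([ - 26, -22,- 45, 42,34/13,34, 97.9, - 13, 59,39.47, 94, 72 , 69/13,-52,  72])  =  [ - 52, - 45, - 26,-22, - 13, 34/13,69/13, 34,  39.47, 42,59, 72,  72, 94, 97.9]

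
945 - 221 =724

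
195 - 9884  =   - 9689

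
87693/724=121 + 89/724 = 121.12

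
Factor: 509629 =79^1*6451^1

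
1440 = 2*720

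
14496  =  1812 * 8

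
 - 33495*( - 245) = 8206275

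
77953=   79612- 1659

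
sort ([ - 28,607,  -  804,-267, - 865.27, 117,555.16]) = [ - 865.27,  -  804, - 267, - 28,117,555.16,607] 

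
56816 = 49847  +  6969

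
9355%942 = 877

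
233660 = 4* 58415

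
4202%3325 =877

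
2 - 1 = 1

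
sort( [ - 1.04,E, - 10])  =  [ -10, - 1.04,E ]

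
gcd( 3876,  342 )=114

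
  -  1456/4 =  - 364 = - 364.00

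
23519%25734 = 23519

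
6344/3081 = 488/237 = 2.06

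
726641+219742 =946383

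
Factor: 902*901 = 2^1*11^1*17^1 * 41^1*53^1 = 812702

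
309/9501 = 103/3167 = 0.03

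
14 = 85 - 71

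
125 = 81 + 44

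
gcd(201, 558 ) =3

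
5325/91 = 58 + 47/91 = 58.52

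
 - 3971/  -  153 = 25 + 146/153 = 25.95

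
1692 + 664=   2356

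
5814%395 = 284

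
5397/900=5 + 299/300  =  6.00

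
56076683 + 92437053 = 148513736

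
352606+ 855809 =1208415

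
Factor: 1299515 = 5^1*7^1*107^1*347^1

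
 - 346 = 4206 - 4552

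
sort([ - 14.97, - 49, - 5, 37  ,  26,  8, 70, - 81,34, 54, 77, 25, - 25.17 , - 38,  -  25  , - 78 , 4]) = [ - 81, - 78, - 49, - 38, - 25.17, - 25, - 14.97,-5,4,8,25, 26,  34, 37,54,70, 77]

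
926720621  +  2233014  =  928953635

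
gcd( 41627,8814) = 1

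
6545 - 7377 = -832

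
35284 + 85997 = 121281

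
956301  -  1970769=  - 1014468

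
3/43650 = 1/14550 = 0.00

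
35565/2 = 35565/2 = 17782.50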